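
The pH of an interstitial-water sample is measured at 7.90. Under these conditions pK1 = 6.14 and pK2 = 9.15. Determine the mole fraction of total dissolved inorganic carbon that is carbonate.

α₂ = 1 / (1 + [H⁺]/K2 + [H⁺]²/(K1K2)) = 1 / (1 + 10^+1.25 + 10^-0.51)
   = 1 / (1 + 17.783 + 0.30903) = 1/19.092 = 0.05238

α₂ = 0.0524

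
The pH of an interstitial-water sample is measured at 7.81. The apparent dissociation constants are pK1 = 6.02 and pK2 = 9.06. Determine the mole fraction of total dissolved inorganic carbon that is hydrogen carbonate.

α₁ = 1 / (1 + [H⁺]/K1 + K2/[H⁺]) = 1 / (1 + 10^-1.79 + 10^-1.25)
   = 1 / (1 + 0.016218 + 0.056234) = 1/1.0725 = 0.9324

α₁ = 0.932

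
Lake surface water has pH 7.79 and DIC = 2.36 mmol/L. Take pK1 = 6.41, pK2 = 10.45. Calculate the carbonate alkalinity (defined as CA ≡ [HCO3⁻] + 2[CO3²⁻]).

CA = [HCO3⁻] + 2[CO3²⁻] = (α₁ + 2α₂)·DIC
At pH 7.79: [H⁺]/K1 = 10^-1.38 = 0.041687, K2/[H⁺] = 10^-2.66 = 0.0021878
α₁ = 1/(1 + 0.041687 + 0.0021878) = 1/1.0439 = 0.9580; α₂ = α₁·K2/[H⁺] = 0.002096
α₁ + 2α₂ = 0.9622
CA = 0.9622 × 2.36 = 2.27 mmol/L

CA = 2.27 mmol/L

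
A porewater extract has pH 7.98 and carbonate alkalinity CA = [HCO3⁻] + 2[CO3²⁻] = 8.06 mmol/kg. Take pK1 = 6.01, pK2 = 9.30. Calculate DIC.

CA = [HCO3⁻] + 2[CO3²⁻] = (α₁ + 2α₂)·DIC
At pH 7.98: [H⁺]/K1 = 10^-1.97 = 0.010715, K2/[H⁺] = 10^-1.32 = 0.047863
α₁ = 1/(1 + 0.010715 + 0.047863) = 1/1.0586 = 0.9447; α₂ = α₁·K2/[H⁺] = 0.04521
α₁ + 2α₂ = 1.0351
DIC = CA / (α₁ + 2α₂) = 8.06 / 1.0351 = 7.79 mmol/kg

DIC = 7.79 mmol/kg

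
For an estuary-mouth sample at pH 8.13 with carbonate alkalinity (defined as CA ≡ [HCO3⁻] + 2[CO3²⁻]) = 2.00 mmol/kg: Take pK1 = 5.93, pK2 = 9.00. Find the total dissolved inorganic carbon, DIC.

DIC = 1.80 mmol/kg

CA = [HCO3⁻] + 2[CO3²⁻] = (α₁ + 2α₂)·DIC
At pH 8.13: [H⁺]/K1 = 10^-2.20 = 0.0063096, K2/[H⁺] = 10^-0.87 = 0.13490
α₁ = 1/(1 + 0.0063096 + 0.13490) = 1/1.1412 = 0.8763; α₂ = α₁·K2/[H⁺] = 0.1182
α₁ + 2α₂ = 1.1127
DIC = CA / (α₁ + 2α₂) = 2.00 / 1.1127 = 1.80 mmol/kg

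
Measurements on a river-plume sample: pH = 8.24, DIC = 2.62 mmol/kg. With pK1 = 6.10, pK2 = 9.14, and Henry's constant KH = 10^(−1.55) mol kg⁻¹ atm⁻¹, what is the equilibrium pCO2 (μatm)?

α₀ = 1 / (1 + K1/[H⁺] + K1K2/[H⁺]²) = 1 / (1 + 10^+2.14 + 10^+1.24)
   = 1 / (1 + 138.04 + 17.378) = 1/156.42 = 0.006393
[CO2*] = α₀ × DIC = 0.006393 × 2.62 = 0.01675 mmol/kg = 16.75 μmol/kg
pCO2 = [CO2*]/KH = 1.675×10^-5 / 2.818×10^-2 = 594 μatm

pCO2 = 594 μatm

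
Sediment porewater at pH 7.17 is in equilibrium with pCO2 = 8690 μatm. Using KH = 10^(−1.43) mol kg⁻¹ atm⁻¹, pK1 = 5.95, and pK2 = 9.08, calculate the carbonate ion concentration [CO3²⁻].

[CO3²⁻] = 0.0659 mmol/kg

[CO2*] = KH · pCO2 = 10^(−1.43) × 8690×10^-6 = 3.229×10^-4 mol/kg
α₀ = 1/(1 + K1/[H⁺] + K1K2/[H⁺]²) = 1/(1 + 10^+1.22 + 10^-0.69) = 0.05618
DIC = [CO2*]/α₀ = 3.229×10^-4 / 0.05618 = 5.747 mmol/kg
[CO3²⁻] = α₂·DIC; α₂ = 0.01147, so [CO3²⁻] = 0.01147 × 5.747 = 0.0659 mmol/kg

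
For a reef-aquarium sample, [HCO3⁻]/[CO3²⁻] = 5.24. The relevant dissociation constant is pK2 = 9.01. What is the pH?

From K2 = [H⁺][CO3²⁻]/[HCO3⁻]:  pH = pK2 − log₁₀([HCO3⁻]/[CO3²⁻])
log₁₀(5.24) = +0.719
pH = 9.01 − (+0.719) = 8.29

pH = 8.29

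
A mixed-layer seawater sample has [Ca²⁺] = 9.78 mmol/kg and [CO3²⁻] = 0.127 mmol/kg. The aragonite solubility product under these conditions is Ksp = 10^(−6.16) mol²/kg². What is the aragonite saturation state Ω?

Ksp = 10^(−6.16) = 6.918×10^-7
Ω = [Ca²⁺][CO3²⁻]/Ksp = (9.78×10^-3)(0.127×10^-3) / 6.918×10^-7 = 1.80

Ω = 1.80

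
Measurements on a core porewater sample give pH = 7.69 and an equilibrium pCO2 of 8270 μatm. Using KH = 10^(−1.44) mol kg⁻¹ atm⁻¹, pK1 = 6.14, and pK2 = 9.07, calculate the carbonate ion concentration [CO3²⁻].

[CO3²⁻] = 0.444 mmol/kg

[CO2*] = KH · pCO2 = 10^(−1.44) × 8270×10^-6 = 3.003×10^-4 mol/kg
α₀ = 1/(1 + K1/[H⁺] + K1K2/[H⁺]²) = 1/(1 + 10^+1.55 + 10^+0.17) = 0.02634
DIC = [CO2*]/α₀ = 3.003×10^-4 / 0.02634 = 11.40 mmol/kg
[CO3²⁻] = α₂·DIC; α₂ = 0.03896, so [CO3²⁻] = 0.03896 × 11.40 = 0.444 mmol/kg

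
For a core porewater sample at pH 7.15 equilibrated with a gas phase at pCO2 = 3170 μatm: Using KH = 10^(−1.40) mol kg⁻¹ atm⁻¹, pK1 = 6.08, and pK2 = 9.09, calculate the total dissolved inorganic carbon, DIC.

[CO2*] = KH · pCO2 = 10^(−1.40) × 3170×10^-6 = 1.262×10^-4 mol/kg
α₀ = 1/(1 + K1/[H⁺] + K1K2/[H⁺]²) = 1/(1 + 10^+1.07 + 10^-0.87) = 0.07762
DIC = [CO2*]/α₀ = 1.262×10^-4 / 0.07762 = 1.63 mmol/kg

DIC = 1.63 mmol/kg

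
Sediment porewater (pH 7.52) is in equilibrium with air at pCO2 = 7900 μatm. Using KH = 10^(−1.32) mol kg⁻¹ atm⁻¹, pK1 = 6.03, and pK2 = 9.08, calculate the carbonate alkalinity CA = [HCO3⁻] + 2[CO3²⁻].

[CO2*] = KH · pCO2 = 10^(−1.32) × 7900×10^-6 = 3.781×10^-4 mol/kg
α₀ = 1/(1 + K1/[H⁺] + K1K2/[H⁺]²) = 1/(1 + 10^+1.49 + 10^-0.07) = 0.03053
DIC = [CO2*]/α₀ = 3.781×10^-4 / 0.03053 = 12.38 mmol/kg
CA = (α₁ + 2α₂)·DIC = (0.9435 + 2×0.02599) × 12.38 = 12.3 mmol/kg

CA = 12.3 mmol/kg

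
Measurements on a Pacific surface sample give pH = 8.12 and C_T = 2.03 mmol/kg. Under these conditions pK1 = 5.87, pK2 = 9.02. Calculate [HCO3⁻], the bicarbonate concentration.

[HCO3⁻] = 1.79 mmol/kg

α₁ = 1 / (1 + [H⁺]/K1 + K2/[H⁺]) = 1 / (1 + 10^-2.25 + 10^-0.90)
   = 1 / (1 + 0.0056234 + 0.12589) = 1/1.1315 = 0.8838
[HCO3⁻] = α₁ × DIC = 0.8838 × 2.03 = 1.79 mmol/kg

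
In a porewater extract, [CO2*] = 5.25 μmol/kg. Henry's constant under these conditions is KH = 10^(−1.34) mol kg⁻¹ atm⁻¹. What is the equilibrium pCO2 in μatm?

pCO2 = 115 μatm

KH = 10^(−1.34) = 4.571×10^-2 mol kg⁻¹ atm⁻¹
pCO2 = [CO2*]/KH = 5.25×10^-6 / 4.571×10^-2 = 1.15×10^-4 atm = 115 μatm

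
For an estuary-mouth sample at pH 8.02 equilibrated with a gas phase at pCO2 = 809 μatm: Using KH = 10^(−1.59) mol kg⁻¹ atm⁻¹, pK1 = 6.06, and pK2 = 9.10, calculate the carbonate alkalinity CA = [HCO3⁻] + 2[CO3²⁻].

[CO2*] = KH · pCO2 = 10^(−1.59) × 809×10^-6 = 2.079×10^-5 mol/kg
α₀ = 1/(1 + K1/[H⁺] + K1K2/[H⁺]²) = 1/(1 + 10^+1.96 + 10^+0.88) = 0.01002
DIC = [CO2*]/α₀ = 2.079×10^-5 / 0.01002 = 2.075 mmol/kg
CA = (α₁ + 2α₂)·DIC = (0.9140 + 2×0.07602) × 2.075 = 2.21 mmol/kg

CA = 2.21 mmol/kg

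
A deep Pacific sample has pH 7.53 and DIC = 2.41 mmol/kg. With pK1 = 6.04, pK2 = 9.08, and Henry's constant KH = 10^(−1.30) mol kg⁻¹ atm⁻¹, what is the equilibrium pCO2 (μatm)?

pCO2 = 1470 μatm

α₀ = 1 / (1 + K1/[H⁺] + K1K2/[H⁺]²) = 1 / (1 + 10^+1.49 + 10^-0.06)
   = 1 / (1 + 30.903 + 0.87096) = 1/32.774 = 0.03051
[CO2*] = α₀ × DIC = 0.03051 × 2.41 = 0.07353 mmol/kg
pCO2 = [CO2*]/KH = 7.353×10^-5 / 5.012×10^-2 = 1470 μatm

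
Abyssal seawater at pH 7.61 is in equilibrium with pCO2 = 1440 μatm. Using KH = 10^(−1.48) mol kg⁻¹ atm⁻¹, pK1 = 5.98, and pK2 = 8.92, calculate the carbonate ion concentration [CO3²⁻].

[CO2*] = KH · pCO2 = 10^(−1.48) × 1440×10^-6 = 4.768×10^-5 mol/kg
α₀ = 1/(1 + K1/[H⁺] + K1K2/[H⁺]²) = 1/(1 + 10^+1.63 + 10^+0.32) = 0.02186
DIC = [CO2*]/α₀ = 4.768×10^-5 / 0.02186 = 2.181 mmol/kg
[CO3²⁻] = α₂·DIC; α₂ = 0.04567, so [CO3²⁻] = 0.04567 × 2.181 = 0.0996 mmol/kg

[CO3²⁻] = 0.0996 mmol/kg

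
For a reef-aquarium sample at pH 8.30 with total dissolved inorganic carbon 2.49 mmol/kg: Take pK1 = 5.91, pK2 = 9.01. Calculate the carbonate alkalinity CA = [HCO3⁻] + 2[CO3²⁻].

CA = 2.89 mmol/kg

CA = [HCO3⁻] + 2[CO3²⁻] = (α₁ + 2α₂)·DIC
At pH 8.30: [H⁺]/K1 = 10^-2.39 = 0.0040738, K2/[H⁺] = 10^-0.71 = 0.19498
α₁ = 1/(1 + 0.0040738 + 0.19498) = 1/1.1991 = 0.8340; α₂ = α₁·K2/[H⁺] = 0.1626
α₁ + 2α₂ = 1.1592
CA = 1.1592 × 2.49 = 2.89 mmol/kg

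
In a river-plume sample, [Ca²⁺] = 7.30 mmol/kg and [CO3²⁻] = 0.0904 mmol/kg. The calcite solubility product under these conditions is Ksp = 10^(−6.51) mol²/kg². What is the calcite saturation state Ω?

Ω = 2.14

Ksp = 10^(−6.51) = 3.090×10^-7
Ω = [Ca²⁺][CO3²⁻]/Ksp = (7.30×10^-3)(0.0904×10^-3) / 3.090×10^-7 = 2.14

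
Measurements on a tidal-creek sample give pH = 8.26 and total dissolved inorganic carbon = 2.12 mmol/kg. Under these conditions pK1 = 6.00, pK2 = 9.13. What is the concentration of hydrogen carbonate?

α₁ = 1 / (1 + [H⁺]/K1 + K2/[H⁺]) = 1 / (1 + 10^-2.26 + 10^-0.87)
   = 1 / (1 + 0.0054954 + 0.13490) = 1/1.1404 = 0.8769
[HCO3⁻] = α₁ × DIC = 0.8769 × 2.12 = 1.86 mmol/kg

[HCO3⁻] = 1.86 mmol/kg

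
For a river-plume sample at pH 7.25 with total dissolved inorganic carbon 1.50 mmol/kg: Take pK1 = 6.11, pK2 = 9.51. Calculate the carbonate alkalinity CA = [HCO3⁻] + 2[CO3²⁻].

CA = [HCO3⁻] + 2[CO3²⁻] = (α₁ + 2α₂)·DIC
At pH 7.25: [H⁺]/K1 = 10^-1.14 = 0.072444, K2/[H⁺] = 10^-2.26 = 0.0054954
α₁ = 1/(1 + 0.072444 + 0.0054954) = 1/1.0779 = 0.9277; α₂ = α₁·K2/[H⁺] = 0.005098
α₁ + 2α₂ = 0.9379
CA = 0.9379 × 1.50 = 1.41 mmol/kg

CA = 1.41 mmol/kg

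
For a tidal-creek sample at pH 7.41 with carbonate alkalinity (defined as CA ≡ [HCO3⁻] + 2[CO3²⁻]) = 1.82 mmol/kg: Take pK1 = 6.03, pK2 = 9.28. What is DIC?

DIC = 1.87 mmol/kg

CA = [HCO3⁻] + 2[CO3²⁻] = (α₁ + 2α₂)·DIC
At pH 7.41: [H⁺]/K1 = 10^-1.38 = 0.041687, K2/[H⁺] = 10^-1.87 = 0.013490
α₁ = 1/(1 + 0.041687 + 0.013490) = 1/1.0552 = 0.9477; α₂ = α₁·K2/[H⁺] = 0.01278
α₁ + 2α₂ = 0.9733
DIC = CA / (α₁ + 2α₂) = 1.82 / 0.9733 = 1.87 mmol/kg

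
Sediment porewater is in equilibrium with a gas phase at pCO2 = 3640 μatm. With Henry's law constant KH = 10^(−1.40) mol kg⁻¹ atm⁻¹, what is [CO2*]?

[CO2*] = 145 μmol/kg

KH = 10^(−1.40) = 3.981×10^-2 mol kg⁻¹ atm⁻¹
[CO2*] = KH · pCO2 = 3.981×10^-2 × 3640×10^-6 atm = 1.45×10^-4 mol/kg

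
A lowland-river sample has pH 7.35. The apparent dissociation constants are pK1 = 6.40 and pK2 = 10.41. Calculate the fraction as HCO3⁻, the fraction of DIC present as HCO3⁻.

α₁ = 0.898

α₁ = 1 / (1 + [H⁺]/K1 + K2/[H⁺]) = 1 / (1 + 10^-0.95 + 10^-3.06)
   = 1 / (1 + 0.11220 + 0.00087096) = 1/1.1131 = 0.8984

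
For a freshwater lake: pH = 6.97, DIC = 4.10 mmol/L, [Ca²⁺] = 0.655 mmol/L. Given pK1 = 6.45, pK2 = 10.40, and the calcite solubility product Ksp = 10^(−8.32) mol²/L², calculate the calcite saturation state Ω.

Ω = 0.160

α₂ = 1 / (1 + [H⁺]/K2 + [H⁺]²/(K1K2)) = 1 / (1 + 10^+3.43 + 10^+2.91)
   = 1 / (1 + 2691.5 + 812.83) = 1/3505.4 = 0.0002853
[CO3²⁻] = α₂ × DIC = 0.0002853 × 4.10 = 0.001170 mmol/L = 1.170 μmol/L
Ksp = 10^(−8.32) = 4.786×10^-9
Ω = [Ca²⁺][CO3²⁻]/Ksp = (0.655×10^-3)(1.170×10^-6) / 4.786×10^-9 = 0.160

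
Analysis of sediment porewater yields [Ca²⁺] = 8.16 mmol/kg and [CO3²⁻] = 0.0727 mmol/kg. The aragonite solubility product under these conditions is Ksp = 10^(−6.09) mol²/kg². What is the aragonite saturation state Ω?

Ksp = 10^(−6.09) = 8.128×10^-7
Ω = [Ca²⁺][CO3²⁻]/Ksp = (8.16×10^-3)(0.0727×10^-3) / 8.128×10^-7 = 0.730

Ω = 0.730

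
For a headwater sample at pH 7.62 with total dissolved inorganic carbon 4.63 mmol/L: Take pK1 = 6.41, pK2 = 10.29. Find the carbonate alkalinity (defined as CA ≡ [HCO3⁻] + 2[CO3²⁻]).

CA = [HCO3⁻] + 2[CO3²⁻] = (α₁ + 2α₂)·DIC
At pH 7.62: [H⁺]/K1 = 10^-1.21 = 0.061660, K2/[H⁺] = 10^-2.67 = 0.0021380
α₁ = 1/(1 + 0.061660 + 0.0021380) = 1/1.0638 = 0.9400; α₂ = α₁·K2/[H⁺] = 0.002010
α₁ + 2α₂ = 0.9440
CA = 0.9440 × 4.63 = 4.37 mmol/L

CA = 4.37 mmol/L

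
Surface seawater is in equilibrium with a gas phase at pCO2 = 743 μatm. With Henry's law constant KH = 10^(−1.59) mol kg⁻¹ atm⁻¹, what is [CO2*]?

[CO2*] = 19.1 μmol/kg

KH = 10^(−1.59) = 2.570×10^-2 mol kg⁻¹ atm⁻¹
[CO2*] = KH · pCO2 = 2.570×10^-2 × 743×10^-6 atm = 1.91×10^-5 mol/kg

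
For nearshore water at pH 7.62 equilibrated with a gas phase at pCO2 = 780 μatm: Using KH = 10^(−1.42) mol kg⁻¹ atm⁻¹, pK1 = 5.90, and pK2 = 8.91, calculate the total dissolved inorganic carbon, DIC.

DIC = 1.67 mmol/kg

[CO2*] = KH · pCO2 = 10^(−1.42) × 780×10^-6 = 2.965×10^-5 mol/kg
α₀ = 1/(1 + K1/[H⁺] + K1K2/[H⁺]²) = 1/(1 + 10^+1.72 + 10^+0.43) = 0.01780
DIC = [CO2*]/α₀ = 2.965×10^-5 / 0.01780 = 1.67 mmol/kg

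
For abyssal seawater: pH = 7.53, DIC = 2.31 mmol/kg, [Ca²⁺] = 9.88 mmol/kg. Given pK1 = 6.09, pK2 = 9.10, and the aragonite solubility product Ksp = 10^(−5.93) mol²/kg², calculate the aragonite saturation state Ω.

α₂ = 1 / (1 + [H⁺]/K2 + [H⁺]²/(K1K2)) = 1 / (1 + 10^+1.57 + 10^+0.13)
   = 1 / (1 + 37.154 + 1.3490) = 1/39.502 = 0.02531
[CO3²⁻] = α₂ × DIC = 0.02531 × 2.31 = 0.05848 mmol/kg
Ksp = 10^(−5.93) = 1.175×10^-6
Ω = [Ca²⁺][CO3²⁻]/Ksp = (9.88×10^-3)(5.848×10^-5) / 1.175×10^-6 = 0.492

Ω = 0.492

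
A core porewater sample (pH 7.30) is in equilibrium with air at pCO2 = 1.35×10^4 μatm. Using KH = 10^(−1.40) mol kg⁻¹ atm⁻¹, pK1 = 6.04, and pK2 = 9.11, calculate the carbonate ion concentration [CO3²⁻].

[CO2*] = KH · pCO2 = 10^(−1.40) × 1.35×10^4×10^-6 = 5.374×10^-4 mol/kg
α₀ = 1/(1 + K1/[H⁺] + K1K2/[H⁺]²) = 1/(1 + 10^+1.26 + 10^-0.55) = 0.05134
DIC = [CO2*]/α₀ = 5.374×10^-4 / 0.05134 = 10.47 mmol/kg
[CO3²⁻] = α₂·DIC; α₂ = 0.01447, so [CO3²⁻] = 0.01447 × 10.47 = 0.151 mmol/kg

[CO3²⁻] = 0.151 mmol/kg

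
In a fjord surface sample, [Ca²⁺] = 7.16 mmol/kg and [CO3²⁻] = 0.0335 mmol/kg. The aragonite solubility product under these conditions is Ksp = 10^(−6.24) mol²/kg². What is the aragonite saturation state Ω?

Ksp = 10^(−6.24) = 5.754×10^-7
Ω = [Ca²⁺][CO3²⁻]/Ksp = (7.16×10^-3)(0.0335×10^-3) / 5.754×10^-7 = 0.417

Ω = 0.417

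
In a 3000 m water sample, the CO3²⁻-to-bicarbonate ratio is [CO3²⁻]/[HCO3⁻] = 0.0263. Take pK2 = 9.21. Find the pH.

pH = 7.63

From K2 = [H⁺][CO3²⁻]/[HCO3⁻]:  pH = pK2 + log₁₀([CO3²⁻]/[HCO3⁻])
log₁₀(0.0263) = -1.580
pH = 9.21 + (-1.580) = 7.63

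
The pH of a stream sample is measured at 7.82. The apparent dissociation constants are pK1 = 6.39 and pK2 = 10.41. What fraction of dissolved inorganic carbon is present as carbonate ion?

α₂ = 1 / (1 + [H⁺]/K2 + [H⁺]²/(K1K2)) = 1 / (1 + 10^+2.59 + 10^+1.16)
   = 1 / (1 + 389.05 + 14.454) = 1/404.50 = 0.002472

α₂ = 0.00247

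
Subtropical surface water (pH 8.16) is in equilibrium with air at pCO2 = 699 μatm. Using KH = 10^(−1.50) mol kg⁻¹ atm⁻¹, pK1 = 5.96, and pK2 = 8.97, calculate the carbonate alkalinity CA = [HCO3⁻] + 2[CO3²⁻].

[CO2*] = KH · pCO2 = 10^(−1.50) × 699×10^-6 = 2.210×10^-5 mol/kg
α₀ = 1/(1 + K1/[H⁺] + K1K2/[H⁺]²) = 1/(1 + 10^+2.20 + 10^+1.39) = 0.005434
DIC = [CO2*]/α₀ = 2.210×10^-5 / 0.005434 = 4.068 mmol/kg
CA = (α₁ + 2α₂)·DIC = (0.8612 + 2×0.1334) × 4.068 = 4.59 mmol/kg

CA = 4.59 mmol/kg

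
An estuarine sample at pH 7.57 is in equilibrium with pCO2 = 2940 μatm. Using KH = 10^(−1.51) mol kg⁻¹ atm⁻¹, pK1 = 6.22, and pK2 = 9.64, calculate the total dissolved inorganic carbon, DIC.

DIC = 2.14 mmol/kg

[CO2*] = KH · pCO2 = 10^(−1.51) × 2940×10^-6 = 9.085×10^-5 mol/kg
α₀ = 1/(1 + K1/[H⁺] + K1K2/[H⁺]²) = 1/(1 + 10^+1.35 + 10^-0.72) = 0.04241
DIC = [CO2*]/α₀ = 9.085×10^-5 / 0.04241 = 2.14 mmol/kg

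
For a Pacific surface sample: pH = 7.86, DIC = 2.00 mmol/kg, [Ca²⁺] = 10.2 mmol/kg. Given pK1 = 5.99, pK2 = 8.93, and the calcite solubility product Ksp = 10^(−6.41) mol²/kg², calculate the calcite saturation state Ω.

Ω = 4.06

α₂ = 1 / (1 + [H⁺]/K2 + [H⁺]²/(K1K2)) = 1 / (1 + 10^+1.07 + 10^-0.80)
   = 1 / (1 + 11.749 + 0.15849) = 1/12.907 = 0.07747
[CO3²⁻] = α₂ × DIC = 0.07747 × 2.00 = 0.1549 mmol/kg
Ksp = 10^(−6.41) = 3.890×10^-7
Ω = [Ca²⁺][CO3²⁻]/Ksp = (10.2×10^-3)(1.549×10^-4) / 3.890×10^-7 = 4.06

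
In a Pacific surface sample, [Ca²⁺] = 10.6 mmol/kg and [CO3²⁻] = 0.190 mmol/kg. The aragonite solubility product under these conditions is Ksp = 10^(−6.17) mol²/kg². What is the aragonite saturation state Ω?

Ω = 2.98

Ksp = 10^(−6.17) = 6.761×10^-7
Ω = [Ca²⁺][CO3²⁻]/Ksp = (10.6×10^-3)(0.190×10^-3) / 6.761×10^-7 = 2.98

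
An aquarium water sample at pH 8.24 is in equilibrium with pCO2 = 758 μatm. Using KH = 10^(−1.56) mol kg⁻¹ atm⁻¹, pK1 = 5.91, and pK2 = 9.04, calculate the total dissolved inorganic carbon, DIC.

DIC = 5.19 mmol/kg

[CO2*] = KH · pCO2 = 10^(−1.56) × 758×10^-6 = 2.088×10^-5 mol/kg
α₀ = 1/(1 + K1/[H⁺] + K1K2/[H⁺]²) = 1/(1 + 10^+2.33 + 10^+1.53) = 0.004021
DIC = [CO2*]/α₀ = 2.088×10^-5 / 0.004021 = 5.19 mmol/kg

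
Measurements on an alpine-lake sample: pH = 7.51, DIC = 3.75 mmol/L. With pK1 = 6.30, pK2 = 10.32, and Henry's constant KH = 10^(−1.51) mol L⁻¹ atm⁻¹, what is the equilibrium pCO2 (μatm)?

pCO2 = 7040 μatm

α₀ = 1 / (1 + K1/[H⁺] + K1K2/[H⁺]²) = 1 / (1 + 10^+1.21 + 10^-1.60)
   = 1 / (1 + 16.218 + 0.025119) = 1/17.243 = 0.05799
[CO2*] = α₀ × DIC = 0.05799 × 3.75 = 0.2175 mmol/L
pCO2 = [CO2*]/KH = 2.175×10^-4 / 3.090×10^-2 = 7040 μatm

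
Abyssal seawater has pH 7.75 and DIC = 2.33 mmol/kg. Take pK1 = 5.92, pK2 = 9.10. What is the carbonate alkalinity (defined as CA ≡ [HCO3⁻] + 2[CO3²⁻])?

CA = [HCO3⁻] + 2[CO3²⁻] = (α₁ + 2α₂)·DIC
At pH 7.75: [H⁺]/K1 = 10^-1.83 = 0.014791, K2/[H⁺] = 10^-1.35 = 0.044668
α₁ = 1/(1 + 0.014791 + 0.044668) = 1/1.0595 = 0.9439; α₂ = α₁·K2/[H⁺] = 0.04216
α₁ + 2α₂ = 1.0282
CA = 1.0282 × 2.33 = 2.40 mmol/kg

CA = 2.40 mmol/kg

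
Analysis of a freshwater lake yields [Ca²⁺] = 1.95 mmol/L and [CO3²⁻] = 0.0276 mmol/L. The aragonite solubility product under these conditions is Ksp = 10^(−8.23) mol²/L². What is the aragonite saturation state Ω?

Ksp = 10^(−8.23) = 5.888×10^-9
Ω = [Ca²⁺][CO3²⁻]/Ksp = (1.95×10^-3)(0.0276×10^-3) / 5.888×10^-9 = 9.14

Ω = 9.14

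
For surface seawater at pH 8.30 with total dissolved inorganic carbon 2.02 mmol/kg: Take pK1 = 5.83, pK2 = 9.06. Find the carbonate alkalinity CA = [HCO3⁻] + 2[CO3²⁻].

CA = [HCO3⁻] + 2[CO3²⁻] = (α₁ + 2α₂)·DIC
At pH 8.30: [H⁺]/K1 = 10^-2.47 = 0.0033884, K2/[H⁺] = 10^-0.76 = 0.17378
α₁ = 1/(1 + 0.0033884 + 0.17378) = 1/1.1772 = 0.8495; α₂ = α₁·K2/[H⁺] = 0.1476
α₁ + 2α₂ = 1.1447
CA = 1.1447 × 2.02 = 2.31 mmol/kg

CA = 2.31 mmol/kg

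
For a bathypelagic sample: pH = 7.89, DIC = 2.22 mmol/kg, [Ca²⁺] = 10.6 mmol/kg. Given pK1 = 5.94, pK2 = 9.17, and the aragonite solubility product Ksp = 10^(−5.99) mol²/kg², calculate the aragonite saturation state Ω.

Ω = 1.13

α₂ = 1 / (1 + [H⁺]/K2 + [H⁺]²/(K1K2)) = 1 / (1 + 10^+1.28 + 10^-0.67)
   = 1 / (1 + 19.055 + 0.21380) = 1/20.268 = 0.04934
[CO3²⁻] = α₂ × DIC = 0.04934 × 2.22 = 0.1095 mmol/kg
Ksp = 10^(−5.99) = 1.023×10^-6
Ω = [Ca²⁺][CO3²⁻]/Ksp = (10.6×10^-3)(1.095×10^-4) / 1.023×10^-6 = 1.13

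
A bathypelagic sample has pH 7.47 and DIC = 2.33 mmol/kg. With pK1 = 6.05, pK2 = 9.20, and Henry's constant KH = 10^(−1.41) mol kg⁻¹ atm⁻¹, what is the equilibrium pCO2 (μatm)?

α₀ = 1 / (1 + K1/[H⁺] + K1K2/[H⁺]²) = 1 / (1 + 10^+1.42 + 10^-0.31)
   = 1 / (1 + 26.303 + 0.48978) = 1/27.792 = 0.03598
[CO2*] = α₀ × DIC = 0.03598 × 2.33 = 0.08384 mmol/kg
pCO2 = [CO2*]/KH = 8.384×10^-5 / 3.890×10^-2 = 2150 μatm

pCO2 = 2150 μatm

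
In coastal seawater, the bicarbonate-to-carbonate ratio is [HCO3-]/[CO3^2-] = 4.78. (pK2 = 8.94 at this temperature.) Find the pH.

pH = 8.26

From K2 = [H⁺][CO3^2-]/[HCO3-]:  pH = pK2 − log₁₀([HCO3-]/[CO3^2-])
log₁₀(4.78) = +0.679
pH = 8.94 − (+0.679) = 8.26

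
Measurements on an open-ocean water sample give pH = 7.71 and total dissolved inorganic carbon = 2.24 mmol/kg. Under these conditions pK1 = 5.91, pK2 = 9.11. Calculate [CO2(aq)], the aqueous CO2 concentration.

[CO2*] = 0.0336 mmol/kg

α₀ = 1 / (1 + K1/[H⁺] + K1K2/[H⁺]²) = 1 / (1 + 10^+1.80 + 10^+0.40)
   = 1 / (1 + 63.096 + 2.5119) = 1/66.608 = 0.01501
[CO2*] = α₀ × DIC = 0.01501 × 2.24 = 0.0336 mmol/kg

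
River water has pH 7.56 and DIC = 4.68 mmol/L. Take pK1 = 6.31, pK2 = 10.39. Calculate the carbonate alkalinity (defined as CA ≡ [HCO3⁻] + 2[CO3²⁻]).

CA = [HCO3⁻] + 2[CO3²⁻] = (α₁ + 2α₂)·DIC
At pH 7.56: [H⁺]/K1 = 10^-1.25 = 0.056234, K2/[H⁺] = 10^-2.83 = 0.0014791
α₁ = 1/(1 + 0.056234 + 0.0014791) = 1/1.0577 = 0.9454; α₂ = α₁·K2/[H⁺] = 0.001398
α₁ + 2α₂ = 0.9482
CA = 0.9482 × 4.68 = 4.44 mmol/L

CA = 4.44 mmol/L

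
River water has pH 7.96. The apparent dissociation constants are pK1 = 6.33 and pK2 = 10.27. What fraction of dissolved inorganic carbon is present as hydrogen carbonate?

α₁ = 0.972

α₁ = 1 / (1 + [H⁺]/K1 + K2/[H⁺]) = 1 / (1 + 10^-1.63 + 10^-2.31)
   = 1 / (1 + 0.023442 + 0.0048978) = 1/1.0283 = 0.9724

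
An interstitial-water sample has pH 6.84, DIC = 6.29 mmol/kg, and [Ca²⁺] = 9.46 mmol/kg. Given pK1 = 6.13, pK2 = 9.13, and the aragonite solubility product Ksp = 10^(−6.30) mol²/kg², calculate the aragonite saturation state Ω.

Ω = 0.507

α₂ = 1 / (1 + [H⁺]/K2 + [H⁺]²/(K1K2)) = 1 / (1 + 10^+2.29 + 10^+1.58)
   = 1 / (1 + 194.98 + 38.019) = 1/234.00 = 0.004273
[CO3²⁻] = α₂ × DIC = 0.004273 × 6.29 = 0.02688 mmol/kg
Ksp = 10^(−6.30) = 5.012×10^-7
Ω = [Ca²⁺][CO3²⁻]/Ksp = (9.46×10^-3)(2.688×10^-5) / 5.012×10^-7 = 0.507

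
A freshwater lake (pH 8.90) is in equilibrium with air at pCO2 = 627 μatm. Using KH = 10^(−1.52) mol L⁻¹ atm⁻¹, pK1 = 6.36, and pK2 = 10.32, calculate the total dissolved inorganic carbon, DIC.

DIC = 6.83 mmol/L

[CO2*] = KH · pCO2 = 10^(−1.52) × 627×10^-6 = 1.894×10^-5 mol/L
α₀ = 1/(1 + K1/[H⁺] + K1K2/[H⁺]²) = 1/(1 + 10^+2.54 + 10^+1.12) = 0.002771
DIC = [CO2*]/α₀ = 1.894×10^-5 / 0.002771 = 6.83 mmol/L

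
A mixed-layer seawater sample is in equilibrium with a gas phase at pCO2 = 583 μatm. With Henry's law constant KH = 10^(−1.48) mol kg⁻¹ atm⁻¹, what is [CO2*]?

KH = 10^(−1.48) = 3.311×10^-2 mol kg⁻¹ atm⁻¹
[CO2*] = KH · pCO2 = 3.311×10^-2 × 583×10^-6 atm = 1.93×10^-5 mol/kg

[CO2*] = 19.3 μmol/kg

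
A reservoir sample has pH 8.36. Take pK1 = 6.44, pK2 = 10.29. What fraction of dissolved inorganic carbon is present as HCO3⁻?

α₁ = 0.977

α₁ = 1 / (1 + [H⁺]/K1 + K2/[H⁺]) = 1 / (1 + 10^-1.92 + 10^-1.93)
   = 1 / (1 + 0.012023 + 0.011749) = 1/1.0238 = 0.9768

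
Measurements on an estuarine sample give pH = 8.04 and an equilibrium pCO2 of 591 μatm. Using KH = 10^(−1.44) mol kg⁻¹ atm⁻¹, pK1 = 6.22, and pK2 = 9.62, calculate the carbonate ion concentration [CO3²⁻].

[CO3²⁻] = 0.0373 mmol/kg

[CO2*] = KH · pCO2 = 10^(−1.44) × 591×10^-6 = 2.146×10^-5 mol/kg
α₀ = 1/(1 + K1/[H⁺] + K1K2/[H⁺]²) = 1/(1 + 10^+1.82 + 10^+0.24) = 0.01453
DIC = [CO2*]/α₀ = 2.146×10^-5 / 0.01453 = 1.476 mmol/kg
[CO3²⁻] = α₂·DIC; α₂ = 0.02526, so [CO3²⁻] = 0.02526 × 1.476 = 0.0373 mmol/kg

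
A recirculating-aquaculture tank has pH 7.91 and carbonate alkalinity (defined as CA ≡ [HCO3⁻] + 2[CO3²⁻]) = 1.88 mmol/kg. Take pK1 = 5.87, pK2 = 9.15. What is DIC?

DIC = 1.80 mmol/kg

CA = [HCO3⁻] + 2[CO3²⁻] = (α₁ + 2α₂)·DIC
At pH 7.91: [H⁺]/K1 = 10^-2.04 = 0.0091201, K2/[H⁺] = 10^-1.24 = 0.057544
α₁ = 1/(1 + 0.0091201 + 0.057544) = 1/1.0667 = 0.9375; α₂ = α₁·K2/[H⁺] = 0.05395
α₁ + 2α₂ = 1.0454
DIC = CA / (α₁ + 2α₂) = 1.88 / 1.0454 = 1.80 mmol/kg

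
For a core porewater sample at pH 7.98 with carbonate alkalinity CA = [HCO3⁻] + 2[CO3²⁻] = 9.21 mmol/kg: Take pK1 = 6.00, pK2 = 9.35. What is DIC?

CA = [HCO3⁻] + 2[CO3²⁻] = (α₁ + 2α₂)·DIC
At pH 7.98: [H⁺]/K1 = 10^-1.98 = 0.010471, K2/[H⁺] = 10^-1.37 = 0.042658
α₁ = 1/(1 + 0.010471 + 0.042658) = 1/1.0531 = 0.9496; α₂ = α₁·K2/[H⁺] = 0.04051
α₁ + 2α₂ = 1.0306
DIC = CA / (α₁ + 2α₂) = 9.21 / 1.0306 = 8.94 mmol/kg

DIC = 8.94 mmol/kg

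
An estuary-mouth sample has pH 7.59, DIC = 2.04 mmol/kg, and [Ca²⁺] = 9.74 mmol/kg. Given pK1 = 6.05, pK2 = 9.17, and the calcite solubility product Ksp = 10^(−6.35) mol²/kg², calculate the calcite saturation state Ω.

α₂ = 1 / (1 + [H⁺]/K2 + [H⁺]²/(K1K2)) = 1 / (1 + 10^+1.58 + 10^+0.04)
   = 1 / (1 + 38.019 + 1.0965) = 1/40.115 = 0.02493
[CO3²⁻] = α₂ × DIC = 0.02493 × 2.04 = 0.05085 mmol/kg
Ksp = 10^(−6.35) = 4.467×10^-7
Ω = [Ca²⁺][CO3²⁻]/Ksp = (9.74×10^-3)(5.085×10^-5) / 4.467×10^-7 = 1.11

Ω = 1.11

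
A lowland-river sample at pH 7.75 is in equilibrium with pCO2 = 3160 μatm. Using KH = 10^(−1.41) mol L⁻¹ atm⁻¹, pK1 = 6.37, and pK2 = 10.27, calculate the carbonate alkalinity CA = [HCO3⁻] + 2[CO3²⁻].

CA = 2.97 mmol/L

[CO2*] = KH · pCO2 = 10^(−1.41) × 3160×10^-6 = 1.229×10^-4 mol/L
α₀ = 1/(1 + K1/[H⁺] + K1K2/[H⁺]²) = 1/(1 + 10^+1.38 + 10^-1.14) = 0.03990
DIC = [CO2*]/α₀ = 1.229×10^-4 / 0.03990 = 3.081 mmol/L
CA = (α₁ + 2α₂)·DIC = (0.9572 + 2×0.002891) × 3.081 = 2.97 mmol/L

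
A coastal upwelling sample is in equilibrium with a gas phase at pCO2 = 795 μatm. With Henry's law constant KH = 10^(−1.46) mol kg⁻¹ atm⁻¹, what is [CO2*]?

[CO2*] = 27.6 μmol/kg

KH = 10^(−1.46) = 3.467×10^-2 mol kg⁻¹ atm⁻¹
[CO2*] = KH · pCO2 = 3.467×10^-2 × 795×10^-6 atm = 2.76×10^-5 mol/kg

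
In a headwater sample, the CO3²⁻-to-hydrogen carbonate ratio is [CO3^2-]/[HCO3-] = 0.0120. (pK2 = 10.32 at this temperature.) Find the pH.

pH = 8.40

From K2 = [H⁺][CO3^2-]/[HCO3-]:  pH = pK2 + log₁₀([CO3^2-]/[HCO3-])
log₁₀(0.0120) = -1.921
pH = 10.32 + (-1.921) = 8.40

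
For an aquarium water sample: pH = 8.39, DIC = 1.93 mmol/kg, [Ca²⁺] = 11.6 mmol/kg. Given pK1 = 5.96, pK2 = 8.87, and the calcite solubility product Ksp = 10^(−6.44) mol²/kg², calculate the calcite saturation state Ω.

α₂ = 1 / (1 + [H⁺]/K2 + [H⁺]²/(K1K2)) = 1 / (1 + 10^+0.48 + 10^-1.95)
   = 1 / (1 + 3.0200 + 0.011220) = 1/4.0312 = 0.2481
[CO3²⁻] = α₂ × DIC = 0.2481 × 1.93 = 0.4788 mmol/kg
Ksp = 10^(−6.44) = 3.631×10^-7
Ω = [Ca²⁺][CO3²⁻]/Ksp = (11.6×10^-3)(4.788×10^-4) / 3.631×10^-7 = 15.3

Ω = 15.3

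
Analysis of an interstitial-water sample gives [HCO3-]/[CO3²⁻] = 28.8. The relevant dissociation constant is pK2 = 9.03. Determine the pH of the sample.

pH = 7.57

From K2 = [H⁺][CO3²⁻]/[HCO3-]:  pH = pK2 − log₁₀([HCO3-]/[CO3²⁻])
log₁₀(28.8) = +1.459
pH = 9.03 − (+1.459) = 7.57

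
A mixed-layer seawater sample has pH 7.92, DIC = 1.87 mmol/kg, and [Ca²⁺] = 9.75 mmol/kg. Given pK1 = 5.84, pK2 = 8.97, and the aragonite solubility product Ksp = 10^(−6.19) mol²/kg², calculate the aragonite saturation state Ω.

α₂ = 1 / (1 + [H⁺]/K2 + [H⁺]²/(K1K2)) = 1 / (1 + 10^+1.05 + 10^-1.03)
   = 1 / (1 + 11.220 + 0.093325) = 1/12.314 = 0.08121
[CO3²⁻] = α₂ × DIC = 0.08121 × 1.87 = 0.1519 mmol/kg
Ksp = 10^(−6.19) = 6.457×10^-7
Ω = [Ca²⁺][CO3²⁻]/Ksp = (9.75×10^-3)(1.519×10^-4) / 6.457×10^-7 = 2.29

Ω = 2.29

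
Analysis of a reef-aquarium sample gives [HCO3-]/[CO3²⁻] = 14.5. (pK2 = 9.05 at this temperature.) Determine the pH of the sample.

pH = 7.89

From K2 = [H⁺][CO3²⁻]/[HCO3-]:  pH = pK2 − log₁₀([HCO3-]/[CO3²⁻])
log₁₀(14.5) = +1.161
pH = 9.05 − (+1.161) = 7.89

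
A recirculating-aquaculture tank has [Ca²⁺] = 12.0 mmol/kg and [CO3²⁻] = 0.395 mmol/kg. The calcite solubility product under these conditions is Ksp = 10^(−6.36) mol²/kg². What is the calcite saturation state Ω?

Ksp = 10^(−6.36) = 4.365×10^-7
Ω = [Ca²⁺][CO3²⁻]/Ksp = (12.0×10^-3)(0.395×10^-3) / 4.365×10^-7 = 10.9

Ω = 10.9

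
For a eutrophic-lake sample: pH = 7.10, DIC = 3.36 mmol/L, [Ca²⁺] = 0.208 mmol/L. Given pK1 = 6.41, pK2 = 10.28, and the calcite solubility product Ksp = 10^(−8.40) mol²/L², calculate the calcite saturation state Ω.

Ω = 0.0963

α₂ = 1 / (1 + [H⁺]/K2 + [H⁺]²/(K1K2)) = 1 / (1 + 10^+3.18 + 10^+2.49)
   = 1 / (1 + 1513.6 + 309.03) = 1/1823.6 = 0.0005484
[CO3²⁻] = α₂ × DIC = 0.0005484 × 3.36 = 0.001843 mmol/L = 1.843 μmol/L
Ksp = 10^(−8.40) = 3.981×10^-9
Ω = [Ca²⁺][CO3²⁻]/Ksp = (0.208×10^-3)(1.843×10^-6) / 3.981×10^-9 = 0.0963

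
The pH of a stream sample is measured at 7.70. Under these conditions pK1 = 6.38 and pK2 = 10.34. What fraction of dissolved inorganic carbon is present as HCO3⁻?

α₁ = 0.952

α₁ = 1 / (1 + [H⁺]/K1 + K2/[H⁺]) = 1 / (1 + 10^-1.32 + 10^-2.64)
   = 1 / (1 + 0.047863 + 0.0022909) = 1/1.0502 = 0.9522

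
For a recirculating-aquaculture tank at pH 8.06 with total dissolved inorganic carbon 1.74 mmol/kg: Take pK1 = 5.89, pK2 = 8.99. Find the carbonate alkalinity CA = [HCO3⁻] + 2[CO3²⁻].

CA = [HCO3⁻] + 2[CO3²⁻] = (α₁ + 2α₂)·DIC
At pH 8.06: [H⁺]/K1 = 10^-2.17 = 0.0067608, K2/[H⁺] = 10^-0.93 = 0.11749
α₁ = 1/(1 + 0.0067608 + 0.11749) = 1/1.1243 = 0.8895; α₂ = α₁·K2/[H⁺] = 0.1045
α₁ + 2α₂ = 1.0985
CA = 1.0985 × 1.74 = 1.91 mmol/kg

CA = 1.91 mmol/kg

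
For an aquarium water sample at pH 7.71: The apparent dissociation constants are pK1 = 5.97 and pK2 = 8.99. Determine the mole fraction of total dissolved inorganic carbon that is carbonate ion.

α₂ = 1 / (1 + [H⁺]/K2 + [H⁺]²/(K1K2)) = 1 / (1 + 10^+1.28 + 10^-0.46)
   = 1 / (1 + 19.055 + 0.34674) = 1/20.401 = 0.04902

α₂ = 0.0490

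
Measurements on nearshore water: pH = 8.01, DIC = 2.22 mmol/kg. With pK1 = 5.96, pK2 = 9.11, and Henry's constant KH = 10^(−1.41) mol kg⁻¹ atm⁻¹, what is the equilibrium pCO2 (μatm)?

α₀ = 1 / (1 + K1/[H⁺] + K1K2/[H⁺]²) = 1 / (1 + 10^+2.05 + 10^+0.95)
   = 1 / (1 + 112.20 + 8.9125) = 1/122.11 = 0.008189
[CO2*] = α₀ × DIC = 0.008189 × 2.22 = 0.01818 mmol/kg = 18.18 μmol/kg
pCO2 = [CO2*]/KH = 1.818×10^-5 / 3.890×10^-2 = 467 μatm

pCO2 = 467 μatm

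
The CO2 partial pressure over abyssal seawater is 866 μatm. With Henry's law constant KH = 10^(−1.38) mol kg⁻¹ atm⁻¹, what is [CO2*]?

KH = 10^(−1.38) = 4.169×10^-2 mol kg⁻¹ atm⁻¹
[CO2*] = KH · pCO2 = 4.169×10^-2 × 866×10^-6 atm = 3.61×10^-5 mol/kg

[CO2*] = 36.1 μmol/kg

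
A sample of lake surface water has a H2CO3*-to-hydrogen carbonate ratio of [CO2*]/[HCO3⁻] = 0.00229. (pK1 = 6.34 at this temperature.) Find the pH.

pH = 8.98

From K1 = [H⁺][HCO3⁻]/[CO2*]:  pH = pK1 − log₁₀([CO2*]/[HCO3⁻])
log₁₀(0.00229) = -2.640
pH = 6.34 − (-2.640) = 8.98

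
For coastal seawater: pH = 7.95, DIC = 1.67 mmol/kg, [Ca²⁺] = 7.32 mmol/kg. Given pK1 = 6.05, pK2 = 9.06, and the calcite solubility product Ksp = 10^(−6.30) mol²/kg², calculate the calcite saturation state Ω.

Ω = 1.74

α₂ = 1 / (1 + [H⁺]/K2 + [H⁺]²/(K1K2)) = 1 / (1 + 10^+1.11 + 10^-0.79)
   = 1 / (1 + 12.882 + 0.16218) = 1/14.045 = 0.07120
[CO3²⁻] = α₂ × DIC = 0.07120 × 1.67 = 0.1189 mmol/kg
Ksp = 10^(−6.30) = 5.012×10^-7
Ω = [Ca²⁺][CO3²⁻]/Ksp = (7.32×10^-3)(1.189×10^-4) / 5.012×10^-7 = 1.74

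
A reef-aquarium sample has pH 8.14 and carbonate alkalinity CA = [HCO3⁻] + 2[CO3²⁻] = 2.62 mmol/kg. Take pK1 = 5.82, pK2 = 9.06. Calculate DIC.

CA = [HCO3⁻] + 2[CO3²⁻] = (α₁ + 2α₂)·DIC
At pH 8.14: [H⁺]/K1 = 10^-2.32 = 0.0047863, K2/[H⁺] = 10^-0.92 = 0.12023
α₁ = 1/(1 + 0.0047863 + 0.12023) = 1/1.1250 = 0.8889; α₂ = α₁·K2/[H⁺] = 0.1069
α₁ + 2α₂ = 1.1026
DIC = CA / (α₁ + 2α₂) = 2.62 / 1.1026 = 2.38 mmol/kg

DIC = 2.38 mmol/kg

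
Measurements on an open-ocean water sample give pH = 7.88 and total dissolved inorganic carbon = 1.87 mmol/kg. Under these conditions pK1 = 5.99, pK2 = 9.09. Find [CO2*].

α₀ = 1 / (1 + K1/[H⁺] + K1K2/[H⁺]²) = 1 / (1 + 10^+1.89 + 10^+0.68)
   = 1 / (1 + 77.625 + 4.7863) = 1/83.411 = 0.01199
[CO2*] = α₀ × DIC = 0.01199 × 1.87 = 0.0224 mmol/kg

[CO2*] = 0.0224 mmol/kg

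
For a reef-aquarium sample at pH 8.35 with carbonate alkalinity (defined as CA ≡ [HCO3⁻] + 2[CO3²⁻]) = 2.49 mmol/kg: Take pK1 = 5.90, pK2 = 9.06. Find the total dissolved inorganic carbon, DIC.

DIC = 2.15 mmol/kg

CA = [HCO3⁻] + 2[CO3²⁻] = (α₁ + 2α₂)·DIC
At pH 8.35: [H⁺]/K1 = 10^-2.45 = 0.0035481, K2/[H⁺] = 10^-0.71 = 0.19498
α₁ = 1/(1 + 0.0035481 + 0.19498) = 1/1.1985 = 0.8344; α₂ = α₁·K2/[H⁺] = 0.1627
α₁ + 2α₂ = 1.1597
DIC = CA / (α₁ + 2α₂) = 2.49 / 1.1597 = 2.15 mmol/kg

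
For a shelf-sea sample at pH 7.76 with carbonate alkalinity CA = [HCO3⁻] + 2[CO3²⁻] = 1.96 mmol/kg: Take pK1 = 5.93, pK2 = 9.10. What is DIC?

DIC = 1.90 mmol/kg

CA = [HCO3⁻] + 2[CO3²⁻] = (α₁ + 2α₂)·DIC
At pH 7.76: [H⁺]/K1 = 10^-1.83 = 0.014791, K2/[H⁺] = 10^-1.34 = 0.045709
α₁ = 1/(1 + 0.014791 + 0.045709) = 1/1.0605 = 0.9430; α₂ = α₁·K2/[H⁺] = 0.04310
α₁ + 2α₂ = 1.0292
DIC = CA / (α₁ + 2α₂) = 1.96 / 1.0292 = 1.90 mmol/kg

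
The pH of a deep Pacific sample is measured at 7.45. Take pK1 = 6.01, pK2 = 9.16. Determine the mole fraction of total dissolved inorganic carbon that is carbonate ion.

α₂ = 1 / (1 + [H⁺]/K2 + [H⁺]²/(K1K2)) = 1 / (1 + 10^+1.71 + 10^+0.27)
   = 1 / (1 + 51.286 + 1.8621) = 1/54.148 = 0.01847

α₂ = 0.0185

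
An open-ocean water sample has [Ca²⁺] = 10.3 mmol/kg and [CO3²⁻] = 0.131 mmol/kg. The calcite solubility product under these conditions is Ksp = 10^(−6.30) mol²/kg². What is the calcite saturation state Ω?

Ω = 2.69

Ksp = 10^(−6.30) = 5.012×10^-7
Ω = [Ca²⁺][CO3²⁻]/Ksp = (10.3×10^-3)(0.131×10^-3) / 5.012×10^-7 = 2.69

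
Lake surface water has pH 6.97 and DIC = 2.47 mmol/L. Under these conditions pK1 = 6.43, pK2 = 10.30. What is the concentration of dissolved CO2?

α₀ = 1 / (1 + K1/[H⁺] + K1K2/[H⁺]²) = 1 / (1 + 10^+0.54 + 10^-2.79)
   = 1 / (1 + 3.4674 + 0.0016218) = 1/4.4690 = 0.2238
[CO2*] = α₀ × DIC = 0.2238 × 2.47 = 0.553 mmol/L

[CO2*] = 0.553 mmol/L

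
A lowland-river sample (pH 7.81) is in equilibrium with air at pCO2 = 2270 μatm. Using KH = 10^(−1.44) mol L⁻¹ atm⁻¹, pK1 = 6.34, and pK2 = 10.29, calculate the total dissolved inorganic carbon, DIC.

[CO2*] = KH · pCO2 = 10^(−1.44) × 2270×10^-6 = 8.242×10^-5 mol/L
α₀ = 1/(1 + K1/[H⁺] + K1K2/[H⁺]²) = 1/(1 + 10^+1.47 + 10^-1.01) = 0.03267
DIC = [CO2*]/α₀ = 8.242×10^-5 / 0.03267 = 2.52 mmol/L

DIC = 2.52 mmol/L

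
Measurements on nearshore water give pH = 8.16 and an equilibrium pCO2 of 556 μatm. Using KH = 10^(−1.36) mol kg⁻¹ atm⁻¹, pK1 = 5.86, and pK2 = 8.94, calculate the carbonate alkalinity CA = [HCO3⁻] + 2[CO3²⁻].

CA = 6.45 mmol/kg

[CO2*] = KH · pCO2 = 10^(−1.36) × 556×10^-6 = 2.427×10^-5 mol/kg
α₀ = 1/(1 + K1/[H⁺] + K1K2/[H⁺]²) = 1/(1 + 10^+2.30 + 10^+1.52) = 0.004280
DIC = [CO2*]/α₀ = 2.427×10^-5 / 0.004280 = 5.670 mmol/kg
CA = (α₁ + 2α₂)·DIC = (0.8540 + 2×0.1417) × 5.670 = 6.45 mmol/kg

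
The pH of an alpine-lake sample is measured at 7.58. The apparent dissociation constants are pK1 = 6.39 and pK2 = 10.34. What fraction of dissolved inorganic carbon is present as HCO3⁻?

α₁ = 1 / (1 + [H⁺]/K1 + K2/[H⁺]) = 1 / (1 + 10^-1.19 + 10^-2.76)
   = 1 / (1 + 0.064565 + 0.0017378) = 1/1.0663 = 0.9378

α₁ = 0.938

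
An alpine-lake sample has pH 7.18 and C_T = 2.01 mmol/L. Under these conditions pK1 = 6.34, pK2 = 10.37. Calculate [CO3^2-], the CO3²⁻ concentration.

[CO3²⁻] = 1.13 μmol/L

α₂ = 1 / (1 + [H⁺]/K2 + [H⁺]²/(K1K2)) = 1 / (1 + 10^+3.19 + 10^+2.35)
   = 1 / (1 + 1548.8 + 223.87) = 1/1773.7 = 0.0005638
[CO3²⁻] = α₂ × DIC = 0.0005638 × 2.01 = 0.00113 mmol/L = 1.13 μmol/L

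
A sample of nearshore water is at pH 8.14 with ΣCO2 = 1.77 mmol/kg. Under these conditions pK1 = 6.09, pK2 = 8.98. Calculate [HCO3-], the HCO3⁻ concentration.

[HCO3⁻] = 1.53 mmol/kg

α₁ = 1 / (1 + [H⁺]/K1 + K2/[H⁺]) = 1 / (1 + 10^-2.05 + 10^-0.84)
   = 1 / (1 + 0.0089125 + 0.14454) = 1/1.1535 = 0.8670
[HCO3⁻] = α₁ × DIC = 0.8670 × 1.77 = 1.53 mmol/kg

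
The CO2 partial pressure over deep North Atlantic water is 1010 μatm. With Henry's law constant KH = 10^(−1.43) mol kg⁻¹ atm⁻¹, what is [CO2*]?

[CO2*] = 37.5 μmol/kg

KH = 10^(−1.43) = 3.715×10^-2 mol kg⁻¹ atm⁻¹
[CO2*] = KH · pCO2 = 3.715×10^-2 × 1010×10^-6 atm = 3.75×10^-5 mol/kg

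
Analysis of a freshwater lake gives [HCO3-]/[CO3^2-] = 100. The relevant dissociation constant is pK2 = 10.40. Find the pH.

From K2 = [H⁺][CO3^2-]/[HCO3-]:  pH = pK2 − log₁₀([HCO3-]/[CO3^2-])
log₁₀(100) = +2.000
pH = 10.40 − (+2.000) = 8.40

pH = 8.40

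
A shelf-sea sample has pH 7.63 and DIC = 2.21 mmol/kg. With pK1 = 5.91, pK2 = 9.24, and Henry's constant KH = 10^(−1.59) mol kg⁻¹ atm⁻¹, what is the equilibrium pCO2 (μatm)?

pCO2 = 1570 μatm

α₀ = 1 / (1 + K1/[H⁺] + K1K2/[H⁺]²) = 1 / (1 + 10^+1.72 + 10^+0.11)
   = 1 / (1 + 52.481 + 1.2882) = 1/54.769 = 0.01826
[CO2*] = α₀ × DIC = 0.01826 × 2.21 = 0.04035 mmol/kg
pCO2 = [CO2*]/KH = 4.035×10^-5 / 2.570×10^-2 = 1570 μatm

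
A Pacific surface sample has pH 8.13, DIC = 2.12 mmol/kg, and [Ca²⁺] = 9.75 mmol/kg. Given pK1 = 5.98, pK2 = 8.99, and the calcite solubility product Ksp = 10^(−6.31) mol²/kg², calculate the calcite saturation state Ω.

Ω = 5.09

α₂ = 1 / (1 + [H⁺]/K2 + [H⁺]²/(K1K2)) = 1 / (1 + 10^+0.86 + 10^-1.29)
   = 1 / (1 + 7.2444 + 0.051286) = 1/8.2956 = 0.1205
[CO3²⁻] = α₂ × DIC = 0.1205 × 2.12 = 0.2556 mmol/kg
Ksp = 10^(−6.31) = 4.898×10^-7
Ω = [Ca²⁺][CO3²⁻]/Ksp = (9.75×10^-3)(2.556×10^-4) / 4.898×10^-7 = 5.09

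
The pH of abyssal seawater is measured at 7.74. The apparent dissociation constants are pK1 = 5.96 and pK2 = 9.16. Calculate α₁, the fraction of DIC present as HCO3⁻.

α₁ = 0.948

α₁ = 1 / (1 + [H⁺]/K1 + K2/[H⁺]) = 1 / (1 + 10^-1.78 + 10^-1.42)
   = 1 / (1 + 0.016596 + 0.038019) = 1/1.0546 = 0.9482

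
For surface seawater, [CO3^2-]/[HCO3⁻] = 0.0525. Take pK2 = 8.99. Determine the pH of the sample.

From K2 = [H⁺][CO3^2-]/[HCO3⁻]:  pH = pK2 + log₁₀([CO3^2-]/[HCO3⁻])
log₁₀(0.0525) = -1.280
pH = 8.99 + (-1.280) = 7.71

pH = 7.71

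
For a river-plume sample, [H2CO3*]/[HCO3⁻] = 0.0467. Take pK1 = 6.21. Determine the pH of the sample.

From K1 = [H⁺][HCO3⁻]/[H2CO3*]:  pH = pK1 − log₁₀([H2CO3*]/[HCO3⁻])
log₁₀(0.0467) = -1.331
pH = 6.21 − (-1.331) = 7.54

pH = 7.54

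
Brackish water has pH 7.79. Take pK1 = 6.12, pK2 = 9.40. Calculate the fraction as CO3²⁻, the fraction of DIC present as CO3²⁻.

α₂ = 0.0235

α₂ = 1 / (1 + [H⁺]/K2 + [H⁺]²/(K1K2)) = 1 / (1 + 10^+1.61 + 10^-0.06)
   = 1 / (1 + 40.738 + 0.87096) = 1/42.609 = 0.02347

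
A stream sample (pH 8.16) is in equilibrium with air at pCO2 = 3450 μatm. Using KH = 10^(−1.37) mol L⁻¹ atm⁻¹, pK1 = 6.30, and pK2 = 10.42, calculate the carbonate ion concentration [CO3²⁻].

[CO3²⁻] = 0.0586 mmol/L

[CO2*] = KH · pCO2 = 10^(−1.37) × 3450×10^-6 = 1.472×10^-4 mol/L
α₀ = 1/(1 + K1/[H⁺] + K1K2/[H⁺]²) = 1/(1 + 10^+1.86 + 10^-0.40) = 0.01354
DIC = [CO2*]/α₀ = 1.472×10^-4 / 0.01354 = 10.87 mmol/L
[CO3²⁻] = α₂·DIC; α₂ = 0.005391, so [CO3²⁻] = 0.005391 × 10.87 = 0.0586 mmol/L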